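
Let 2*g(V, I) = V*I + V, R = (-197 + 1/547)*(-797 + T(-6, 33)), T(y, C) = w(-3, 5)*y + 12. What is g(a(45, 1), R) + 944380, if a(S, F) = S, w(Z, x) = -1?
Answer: 4810633025/1094 ≈ 4.3973e+6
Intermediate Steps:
T(y, C) = 12 - y (T(y, C) = -y + 12 = 12 - y)
R = 83943482/547 (R = (-197 + 1/547)*(-797 + (12 - 1*(-6))) = (-197 + 1/547)*(-797 + (12 + 6)) = -107758*(-797 + 18)/547 = -107758/547*(-779) = 83943482/547 ≈ 1.5346e+5)
g(V, I) = V/2 + I*V/2 (g(V, I) = (V*I + V)/2 = (I*V + V)/2 = (V + I*V)/2 = V/2 + I*V/2)
g(a(45, 1), R) + 944380 = (1/2)*45*(1 + 83943482/547) + 944380 = (1/2)*45*(83944029/547) + 944380 = 3777481305/1094 + 944380 = 4810633025/1094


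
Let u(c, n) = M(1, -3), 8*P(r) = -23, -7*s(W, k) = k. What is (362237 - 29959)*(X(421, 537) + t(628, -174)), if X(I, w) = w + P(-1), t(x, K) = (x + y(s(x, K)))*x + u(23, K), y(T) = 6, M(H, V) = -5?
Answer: 529891867411/4 ≈ 1.3247e+11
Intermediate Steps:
s(W, k) = -k/7
P(r) = -23/8 (P(r) = (1/8)*(-23) = -23/8)
u(c, n) = -5
t(x, K) = -5 + x*(6 + x) (t(x, K) = (x + 6)*x - 5 = (6 + x)*x - 5 = x*(6 + x) - 5 = -5 + x*(6 + x))
X(I, w) = -23/8 + w (X(I, w) = w - 23/8 = -23/8 + w)
(362237 - 29959)*(X(421, 537) + t(628, -174)) = (362237 - 29959)*((-23/8 + 537) + (-5 + 628**2 + 6*628)) = 332278*(4273/8 + (-5 + 394384 + 3768)) = 332278*(4273/8 + 398147) = 332278*(3189449/8) = 529891867411/4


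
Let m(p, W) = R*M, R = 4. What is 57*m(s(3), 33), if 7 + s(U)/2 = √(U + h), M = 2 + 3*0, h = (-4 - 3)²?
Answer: 456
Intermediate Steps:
h = 49 (h = (-7)² = 49)
M = 2 (M = 2 + 0 = 2)
s(U) = -14 + 2*√(49 + U) (s(U) = -14 + 2*√(U + 49) = -14 + 2*√(49 + U))
m(p, W) = 8 (m(p, W) = 4*2 = 8)
57*m(s(3), 33) = 57*8 = 456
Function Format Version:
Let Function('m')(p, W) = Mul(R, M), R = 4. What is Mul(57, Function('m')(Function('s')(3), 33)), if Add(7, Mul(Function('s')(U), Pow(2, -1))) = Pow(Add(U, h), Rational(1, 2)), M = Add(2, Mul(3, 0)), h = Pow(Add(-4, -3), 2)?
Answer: 456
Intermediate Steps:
h = 49 (h = Pow(-7, 2) = 49)
M = 2 (M = Add(2, 0) = 2)
Function('s')(U) = Add(-14, Mul(2, Pow(Add(49, U), Rational(1, 2)))) (Function('s')(U) = Add(-14, Mul(2, Pow(Add(U, 49), Rational(1, 2)))) = Add(-14, Mul(2, Pow(Add(49, U), Rational(1, 2)))))
Function('m')(p, W) = 8 (Function('m')(p, W) = Mul(4, 2) = 8)
Mul(57, Function('m')(Function('s')(3), 33)) = Mul(57, 8) = 456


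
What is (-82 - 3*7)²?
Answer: 10609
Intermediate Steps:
(-82 - 3*7)² = (-82 - 21)² = (-103)² = 10609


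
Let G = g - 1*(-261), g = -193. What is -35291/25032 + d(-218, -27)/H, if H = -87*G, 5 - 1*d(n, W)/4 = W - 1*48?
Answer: -18065983/12340776 ≈ -1.4639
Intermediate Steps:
d(n, W) = 212 - 4*W (d(n, W) = 20 - 4*(W - 1*48) = 20 - 4*(W - 48) = 20 - 4*(-48 + W) = 20 + (192 - 4*W) = 212 - 4*W)
G = 68 (G = -193 - 1*(-261) = -193 + 261 = 68)
H = -5916 (H = -87*68 = -5916)
-35291/25032 + d(-218, -27)/H = -35291/25032 + (212 - 4*(-27))/(-5916) = -35291*1/25032 + (212 + 108)*(-1/5916) = -35291/25032 + 320*(-1/5916) = -35291/25032 - 80/1479 = -18065983/12340776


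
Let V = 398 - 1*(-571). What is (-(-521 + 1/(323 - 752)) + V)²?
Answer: 408590702521/184041 ≈ 2.2201e+6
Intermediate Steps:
V = 969 (V = 398 + 571 = 969)
(-(-521 + 1/(323 - 752)) + V)² = (-(-521 + 1/(323 - 752)) + 969)² = (-(-521 + 1/(-429)) + 969)² = (-(-521 - 1/429) + 969)² = (-1*(-223510/429) + 969)² = (223510/429 + 969)² = (639211/429)² = 408590702521/184041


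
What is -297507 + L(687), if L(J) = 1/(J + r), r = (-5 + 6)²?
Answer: -204684815/688 ≈ -2.9751e+5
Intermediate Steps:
r = 1 (r = 1² = 1)
L(J) = 1/(1 + J) (L(J) = 1/(J + 1) = 1/(1 + J))
-297507 + L(687) = -297507 + 1/(1 + 687) = -297507 + 1/688 = -204684815/688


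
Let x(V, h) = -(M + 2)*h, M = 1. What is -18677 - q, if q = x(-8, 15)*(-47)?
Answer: -20792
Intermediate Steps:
x(V, h) = -3*h (x(V, h) = -(1 + 2)*h = -3*h)
q = 2115 (q = -3*15*(-47) = -45*(-47) = 2115)
-18677 - q = -18677 - 1*2115 = -18677 - 2115 = -20792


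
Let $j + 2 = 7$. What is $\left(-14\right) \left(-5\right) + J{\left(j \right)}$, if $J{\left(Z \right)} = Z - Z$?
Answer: $70$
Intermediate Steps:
$j = 5$ ($j = -2 + 7 = 5$)
$J{\left(Z \right)} = 0$
$\left(-14\right) \left(-5\right) + J{\left(j \right)} = \left(-14\right) \left(-5\right) + 0 = 70 + 0 = 70$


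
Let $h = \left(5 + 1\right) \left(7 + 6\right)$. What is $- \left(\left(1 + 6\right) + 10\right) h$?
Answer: $-1326$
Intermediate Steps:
$h = 78$ ($h = 6 \cdot 13 = 78$)
$- \left(\left(1 + 6\right) + 10\right) h = - \left(\left(1 + 6\right) + 10\right) 78 = - \left(7 + 10\right) 78 = - 17 \cdot 78 = \left(-1\right) 1326 = -1326$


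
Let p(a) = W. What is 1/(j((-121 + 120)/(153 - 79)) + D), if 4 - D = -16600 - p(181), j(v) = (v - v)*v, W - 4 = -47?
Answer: 1/16561 ≈ 6.0383e-5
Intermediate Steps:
W = -43 (W = 4 - 47 = -43)
p(a) = -43
j(v) = 0 (j(v) = 0*v = 0)
D = 16561 (D = 4 - (-16600 - 1*(-43)) = 4 - (-16600 + 43) = 4 - 1*(-16557) = 4 + 16557 = 16561)
1/(j((-121 + 120)/(153 - 79)) + D) = 1/(0 + 16561) = 1/16561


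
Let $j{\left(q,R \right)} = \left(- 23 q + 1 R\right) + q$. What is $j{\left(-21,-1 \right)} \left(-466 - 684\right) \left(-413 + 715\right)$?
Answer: $-160105300$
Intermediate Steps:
$j{\left(q,R \right)} = R - 22 q$ ($j{\left(q,R \right)} = \left(- 23 q + R\right) + q = \left(R - 23 q\right) + q = R - 22 q$)
$j{\left(-21,-1 \right)} \left(-466 - 684\right) \left(-413 + 715\right) = \left(-1 - -462\right) \left(-466 - 684\right) \left(-413 + 715\right) = \left(-1 + 462\right) \left(\left(-1150\right) 302\right) = 461 \left(-347300\right) = -160105300$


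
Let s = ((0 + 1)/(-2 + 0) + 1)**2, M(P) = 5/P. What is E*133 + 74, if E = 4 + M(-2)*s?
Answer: 4183/8 ≈ 522.88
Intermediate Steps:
s = 1/4 (s = (1/(-2) + 1)**2 = (1*(-1/2) + 1)**2 = (-1/2 + 1)**2 = (1/2)**2 = 1/4 ≈ 0.25000)
E = 27/8 (E = 4 + (5/(-2))*(1/4) = 4 + (5*(-1/2))*(1/4) = 4 - 5/2*1/4 = 4 - 5/8 = 27/8 ≈ 3.3750)
E*133 + 74 = (27/8)*133 + 74 = 3591/8 + 74 = 4183/8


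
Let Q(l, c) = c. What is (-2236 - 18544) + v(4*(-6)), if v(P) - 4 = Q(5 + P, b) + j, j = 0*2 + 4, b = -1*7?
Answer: -20779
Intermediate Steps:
b = -7
j = 4 (j = 0 + 4 = 4)
v(P) = 1 (v(P) = 4 + (-7 + 4) = 4 - 3 = 1)
(-2236 - 18544) + v(4*(-6)) = (-2236 - 18544) + 1 = -20780 + 1 = -20779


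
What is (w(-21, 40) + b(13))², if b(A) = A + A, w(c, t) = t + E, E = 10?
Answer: 5776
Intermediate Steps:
w(c, t) = 10 + t (w(c, t) = t + 10 = 10 + t)
b(A) = 2*A
(w(-21, 40) + b(13))² = ((10 + 40) + 2*13)² = (50 + 26)² = 76² = 5776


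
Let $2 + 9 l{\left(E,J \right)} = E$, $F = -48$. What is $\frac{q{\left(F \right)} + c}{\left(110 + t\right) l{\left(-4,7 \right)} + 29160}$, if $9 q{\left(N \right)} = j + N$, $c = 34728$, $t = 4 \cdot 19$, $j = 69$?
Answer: $\frac{104191}{87108} \approx 1.1961$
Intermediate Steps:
$l{\left(E,J \right)} = - \frac{2}{9} + \frac{E}{9}$
$t = 76$
$q{\left(N \right)} = \frac{23}{3} + \frac{N}{9}$ ($q{\left(N \right)} = \frac{69 + N}{9} = \frac{23}{3} + \frac{N}{9}$)
$\frac{q{\left(F \right)} + c}{\left(110 + t\right) l{\left(-4,7 \right)} + 29160} = \frac{\left(\frac{23}{3} + \frac{1}{9} \left(-48\right)\right) + 34728}{\left(110 + 76\right) \left(- \frac{2}{9} + \frac{1}{9} \left(-4\right)\right) + 29160} = \frac{\left(\frac{23}{3} - \frac{16}{3}\right) + 34728}{186 \left(- \frac{2}{9} - \frac{4}{9}\right) + 29160} = \frac{\frac{7}{3} + 34728}{186 \left(- \frac{2}{3}\right) + 29160} = \frac{104191}{3 \left(-124 + 29160\right)} = \frac{104191}{3 \cdot 29036} = \frac{104191}{3} \cdot \frac{1}{29036} = \frac{104191}{87108}$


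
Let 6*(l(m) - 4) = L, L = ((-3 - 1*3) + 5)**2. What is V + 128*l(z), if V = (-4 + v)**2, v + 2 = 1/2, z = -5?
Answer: 6763/12 ≈ 563.58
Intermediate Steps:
v = -3/2 (v = -2 + 1/2 = -3/2 ≈ -1.5000)
L = 1 (L = ((-3 - 3) + 5)**2 = (-6 + 5)**2 = (-1)**2 = 1)
l(m) = 25/6 (l(m) = 4 + (1/6)*1 = 4 + 1/6 = 25/6)
V = 121/4 (V = (-4 - 3/2)**2 = (-11/2)**2 = 121/4 ≈ 30.250)
V + 128*l(z) = 121/4 + 128*(25/6) = 121/4 + 1600/3 = 6763/12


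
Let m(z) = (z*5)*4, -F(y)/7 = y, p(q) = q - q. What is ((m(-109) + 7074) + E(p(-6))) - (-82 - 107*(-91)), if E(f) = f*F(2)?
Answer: -4761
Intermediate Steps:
p(q) = 0
F(y) = -7*y
m(z) = 20*z (m(z) = (5*z)*4 = 20*z)
E(f) = -14*f (E(f) = f*(-7*2) = f*(-14) = -14*f)
((m(-109) + 7074) + E(p(-6))) - (-82 - 107*(-91)) = ((20*(-109) + 7074) - 14*0) - (-82 - 107*(-91)) = ((-2180 + 7074) + 0) - (-82 + 9737) = (4894 + 0) - 1*9655 = 4894 - 9655 = -4761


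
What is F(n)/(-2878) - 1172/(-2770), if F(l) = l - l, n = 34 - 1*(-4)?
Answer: 586/1385 ≈ 0.42310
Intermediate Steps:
n = 38 (n = 34 + 4 = 38)
F(l) = 0
F(n)/(-2878) - 1172/(-2770) = 0/(-2878) - 1172/(-2770) = 0*(-1/2878) - 1172*(-1/2770) = 0 + 586/1385 = 586/1385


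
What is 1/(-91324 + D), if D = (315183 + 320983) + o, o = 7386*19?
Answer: 1/685176 ≈ 1.4595e-6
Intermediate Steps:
o = 140334
D = 776500 (D = (315183 + 320983) + 140334 = 636166 + 140334 = 776500)
1/(-91324 + D) = 1/(-91324 + 776500) = 1/685176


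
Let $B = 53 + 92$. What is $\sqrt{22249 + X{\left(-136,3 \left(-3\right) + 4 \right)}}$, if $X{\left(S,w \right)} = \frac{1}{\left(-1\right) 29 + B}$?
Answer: $\frac{3 \sqrt{8316185}}{58} \approx 149.16$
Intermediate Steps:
$B = 145$
$X{\left(S,w \right)} = \frac{1}{116}$ ($X{\left(S,w \right)} = \frac{1}{\left(-1\right) 29 + 145} = \frac{1}{-29 + 145} = \frac{1}{116}$)
$\sqrt{22249 + X{\left(-136,3 \left(-3\right) + 4 \right)}} = \sqrt{22249 + \frac{1}{116}} = \sqrt{\frac{2580885}{116}} = \frac{3 \sqrt{8316185}}{58}$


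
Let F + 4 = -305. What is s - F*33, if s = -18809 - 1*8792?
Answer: -17404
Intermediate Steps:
F = -309 (F = -4 - 305 = -309)
s = -27601 (s = -18809 - 8792 = -27601)
s - F*33 = -27601 - (-309)*33 = -27601 - 1*(-10197) = -27601 + 10197 = -17404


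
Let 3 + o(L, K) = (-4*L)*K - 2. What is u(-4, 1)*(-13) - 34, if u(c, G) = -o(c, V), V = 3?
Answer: 525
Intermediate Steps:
o(L, K) = -5 - 4*K*L (o(L, K) = -3 + ((-4*L)*K - 2) = -3 + (-4*K*L - 2) = -3 + (-2 - 4*K*L) = -5 - 4*K*L)
u(c, G) = 5 + 12*c (u(c, G) = -(-5 - 4*3*c) = -(-5 - 12*c) = 5 + 12*c)
u(-4, 1)*(-13) - 34 = (5 + 12*(-4))*(-13) - 34 = (5 - 48)*(-13) - 34 = -43*(-13) - 34 = 559 - 34 = 525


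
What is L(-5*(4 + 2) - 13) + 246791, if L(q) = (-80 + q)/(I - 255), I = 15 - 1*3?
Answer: 19990112/81 ≈ 2.4679e+5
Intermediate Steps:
I = 12 (I = 15 - 3 = 12)
L(q) = 80/243 - q/243 (L(q) = (-80 + q)/(12 - 255) = (-80 + q)/(-243) = (-80 + q)*(-1/243) = 80/243 - q/243)
L(-5*(4 + 2) - 13) + 246791 = (80/243 - (-5*(4 + 2) - 13)/243) + 246791 = (80/243 - (-5*6 - 13)/243) + 246791 = (80/243 - (-30 - 13)/243) + 246791 = (80/243 - 1/243*(-43)) + 246791 = (80/243 + 43/243) + 246791 = 41/81 + 246791 = 19990112/81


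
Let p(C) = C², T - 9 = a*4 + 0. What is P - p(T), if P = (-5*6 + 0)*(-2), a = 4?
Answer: -565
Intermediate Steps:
T = 25 (T = 9 + (4*4 + 0) = 9 + (16 + 0) = 9 + 16 = 25)
P = 60 (P = (-30 + 0)*(-2) = -30*(-2) = 60)
P - p(T) = 60 - 1*25² = 60 - 1*625 = 60 - 625 = -565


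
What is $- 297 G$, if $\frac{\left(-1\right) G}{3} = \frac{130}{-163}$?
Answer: $- \frac{115830}{163} \approx -710.61$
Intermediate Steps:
$G = \frac{390}{163}$ ($G = - 3 \frac{130}{-163} = - 3 \cdot 130 \left(- \frac{1}{163}\right) = \left(-3\right) \left(- \frac{130}{163}\right) = \frac{390}{163} \approx 2.3926$)
$- 297 G = \left(-297\right) \frac{390}{163} = - \frac{115830}{163}$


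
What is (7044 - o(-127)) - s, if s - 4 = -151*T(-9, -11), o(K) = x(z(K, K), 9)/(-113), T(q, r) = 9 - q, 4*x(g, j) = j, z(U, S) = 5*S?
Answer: 4410625/452 ≈ 9758.0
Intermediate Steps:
x(g, j) = j/4
o(K) = -9/452 (o(K) = ((¼)*9)/(-113) = (9/4)*(-1/113) = -9/452)
s = -2714 (s = 4 - 151*(9 - 1*(-9)) = 4 - 151*(9 + 9) = 4 - 151*18 = 4 - 2718 = -2714)
(7044 - o(-127)) - s = (7044 - 1*(-9/452)) - 1*(-2714) = (7044 + 9/452) + 2714 = 3183897/452 + 2714 = 4410625/452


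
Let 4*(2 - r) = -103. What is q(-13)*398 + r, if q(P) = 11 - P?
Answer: 38319/4 ≈ 9579.8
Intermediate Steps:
r = 111/4 (r = 2 - 1/4*(-103) = 2 + 103/4 = 111/4 ≈ 27.750)
q(-13)*398 + r = (11 - 1*(-13))*398 + 111/4 = (11 + 13)*398 + 111/4 = 24*398 + 111/4 = 9552 + 111/4 = 38319/4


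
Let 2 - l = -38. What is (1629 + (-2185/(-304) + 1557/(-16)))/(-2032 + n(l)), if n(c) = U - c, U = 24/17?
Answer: -209287/281600 ≈ -0.74321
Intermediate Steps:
U = 24/17 (U = 24*(1/17) = 24/17 ≈ 1.4118)
l = 40 (l = 2 - 1*(-38) = 2 + 38 = 40)
n(c) = 24/17 - c
(1629 + (-2185/(-304) + 1557/(-16)))/(-2032 + n(l)) = (1629 + (-2185/(-304) + 1557/(-16)))/(-2032 + (24/17 - 1*40)) = (1629 + (-2185*(-1/304) + 1557*(-1/16)))/(-2032 + (24/17 - 40)) = (1629 + (115/16 - 1557/16))/(-2032 - 656/17) = (1629 - 721/8)/(-35200/17) = (12311/8)*(-17/35200) = -209287/281600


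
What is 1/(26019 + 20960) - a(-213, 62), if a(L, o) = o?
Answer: -2912697/46979 ≈ -62.000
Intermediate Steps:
1/(26019 + 20960) - a(-213, 62) = 1/(26019 + 20960) - 1*62 = 1/46979 - 62 = -2912697/46979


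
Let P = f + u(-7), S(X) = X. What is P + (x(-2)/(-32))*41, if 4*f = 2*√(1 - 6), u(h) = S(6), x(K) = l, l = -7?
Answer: 479/32 + I*√5/2 ≈ 14.969 + 1.118*I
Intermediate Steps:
x(K) = -7
u(h) = 6
f = I*√5/2 (f = (2*√(1 - 6))/4 = (2*√(-5))/4 = (2*(I*√5))/4 = (2*I*√5)/4 = I*√5/2 ≈ 1.118*I)
P = 6 + I*√5/2 (P = I*√5/2 + 6 = 6 + I*√5/2 ≈ 6.0 + 1.118*I)
P + (x(-2)/(-32))*41 = (6 + I*√5/2) - 7/(-32)*41 = (6 + I*√5/2) - 7*(-1/32)*41 = (6 + I*√5/2) + (7/32)*41 = (6 + I*√5/2) + 287/32 = 479/32 + I*√5/2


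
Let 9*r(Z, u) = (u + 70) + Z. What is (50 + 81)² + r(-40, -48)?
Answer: 17159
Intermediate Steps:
r(Z, u) = 70/9 + Z/9 + u/9 (r(Z, u) = ((u + 70) + Z)/9 = ((70 + u) + Z)/9 = (70 + Z + u)/9 = 70/9 + Z/9 + u/9)
(50 + 81)² + r(-40, -48) = (50 + 81)² + (70/9 + (⅑)*(-40) + (⅑)*(-48)) = 131² + (70/9 - 40/9 - 16/3) = 17161 - 2 = 17159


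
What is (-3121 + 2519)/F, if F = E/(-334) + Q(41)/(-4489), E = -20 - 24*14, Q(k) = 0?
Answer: -50267/89 ≈ -564.80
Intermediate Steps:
E = -356 (E = -20 - 336 = -356)
F = 178/167 (F = -356/(-334) + 0/(-4489) = -356*(-1/334) + 0*(-1/4489) = 178/167 + 0 = 178/167 ≈ 1.0659)
(-3121 + 2519)/F = (-3121 + 2519)/(178/167) = -602*167/178 = -50267/89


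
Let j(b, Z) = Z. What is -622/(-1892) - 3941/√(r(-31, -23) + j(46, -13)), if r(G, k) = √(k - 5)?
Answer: 311/946 - 3941/√(-13 + 2*I*√7) ≈ -201.73 + 1032.3*I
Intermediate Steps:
r(G, k) = √(-5 + k)
-622/(-1892) - 3941/√(r(-31, -23) + j(46, -13)) = -622/(-1892) - 3941/√(√(-5 - 23) - 13) = -622*(-1/1892) - 3941/√(√(-28) - 13) = 311/946 - 3941/√(2*I*√7 - 13) = 311/946 - 3941/√(-13 + 2*I*√7)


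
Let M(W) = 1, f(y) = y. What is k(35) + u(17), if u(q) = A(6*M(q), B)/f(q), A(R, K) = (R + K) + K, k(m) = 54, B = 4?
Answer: 932/17 ≈ 54.824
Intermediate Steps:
A(R, K) = R + 2*K (A(R, K) = (K + R) + K = R + 2*K)
u(q) = 14/q (u(q) = (6*1 + 2*4)/q = (6 + 8)/q = 14/q)
k(35) + u(17) = 54 + 14/17 = 932/17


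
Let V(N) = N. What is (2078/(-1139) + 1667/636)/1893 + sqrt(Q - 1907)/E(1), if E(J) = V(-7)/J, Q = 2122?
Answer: 577105/1371296772 - sqrt(215)/7 ≈ -2.0943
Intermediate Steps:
E(J) = -7/J
(2078/(-1139) + 1667/636)/1893 + sqrt(Q - 1907)/E(1) = (2078/(-1139) + 1667/636)/1893 + sqrt(2122 - 1907)/((-7/1)) = (2078*(-1/1139) + 1667*(1/636))*(1/1893) + sqrt(215)/((-7*1)) = (-2078/1139 + 1667/636)*(1/1893) + sqrt(215)/(-7) = (577105/724404)*(1/1893) + sqrt(215)*(-1/7) = 577105/1371296772 - sqrt(215)/7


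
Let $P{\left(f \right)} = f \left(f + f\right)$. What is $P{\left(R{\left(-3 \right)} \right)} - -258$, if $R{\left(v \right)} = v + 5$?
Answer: $266$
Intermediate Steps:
$R{\left(v \right)} = 5 + v$
$P{\left(f \right)} = 2 f^{2}$ ($P{\left(f \right)} = f 2 f = 2 f^{2}$)
$P{\left(R{\left(-3 \right)} \right)} - -258 = 2 \left(5 - 3\right)^{2} - -258 = 2 \cdot 2^{2} + 258 = 2 \cdot 4 + 258 = 8 + 258 = 266$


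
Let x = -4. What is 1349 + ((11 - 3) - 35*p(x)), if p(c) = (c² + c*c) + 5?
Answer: 62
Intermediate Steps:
p(c) = 5 + 2*c² (p(c) = (c² + c²) + 5 = 2*c² + 5 = 5 + 2*c²)
1349 + ((11 - 3) - 35*p(x)) = 1349 + ((11 - 3) - 35*(5 + 2*(-4)²)) = 1349 + (8 - 35*(5 + 2*16)) = 1349 + (8 - 35*(5 + 32)) = 1349 + (8 - 35*37) = 1349 + (8 - 1295) = 1349 - 1287 = 62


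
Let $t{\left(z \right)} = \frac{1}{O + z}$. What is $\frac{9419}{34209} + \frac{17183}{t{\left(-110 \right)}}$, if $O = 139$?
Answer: $\frac{17046593582}{34209} \approx 4.9831 \cdot 10^{5}$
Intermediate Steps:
$t{\left(z \right)} = \frac{1}{139 + z}$
$\frac{9419}{34209} + \frac{17183}{t{\left(-110 \right)}} = \frac{9419}{34209} + \frac{17183}{\frac{1}{139 - 110}} = 9419 \cdot \frac{1}{34209} + \frac{17183}{\frac{1}{29}} = \frac{9419}{34209} + 17183 \frac{1}{\frac{1}{29}} = \frac{9419}{34209} + 17183 \cdot 29 = \frac{9419}{34209} + 498307 = \frac{17046593582}{34209}$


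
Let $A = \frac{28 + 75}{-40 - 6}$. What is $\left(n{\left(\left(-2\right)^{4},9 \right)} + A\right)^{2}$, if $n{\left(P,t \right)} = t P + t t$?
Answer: $\frac{105001009}{2116} \approx 49622.0$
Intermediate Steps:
$n{\left(P,t \right)} = t^{2} + P t$ ($n{\left(P,t \right)} = P t + t^{2} = t^{2} + P t$)
$A = - \frac{103}{46}$ ($A = \frac{103}{-46} = 103 \left(- \frac{1}{46}\right) = - \frac{103}{46} \approx -2.2391$)
$\left(n{\left(\left(-2\right)^{4},9 \right)} + A\right)^{2} = \left(9 \left(\left(-2\right)^{4} + 9\right) - \frac{103}{46}\right)^{2} = \left(9 \left(16 + 9\right) - \frac{103}{46}\right)^{2} = \left(9 \cdot 25 - \frac{103}{46}\right)^{2} = \left(225 - \frac{103}{46}\right)^{2} = \left(\frac{10247}{46}\right)^{2} = \frac{105001009}{2116}$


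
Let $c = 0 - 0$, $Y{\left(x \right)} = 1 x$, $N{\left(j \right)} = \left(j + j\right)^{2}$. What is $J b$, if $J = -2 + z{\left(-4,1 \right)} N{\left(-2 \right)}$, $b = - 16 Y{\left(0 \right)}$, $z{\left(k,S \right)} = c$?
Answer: $0$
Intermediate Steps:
$N{\left(j \right)} = 4 j^{2}$ ($N{\left(j \right)} = \left(2 j\right)^{2} = 4 j^{2}$)
$Y{\left(x \right)} = x$
$c = 0$ ($c = 0 + 0 = 0$)
$z{\left(k,S \right)} = 0$
$b = 0$ ($b = \left(-16\right) 0 = 0$)
$J = -2$ ($J = -2 + 0 \cdot 4 \left(-2\right)^{2} = -2 + 0 \cdot 4 \cdot 4 = -2 + 0 \cdot 16 = -2 + 0 = -2$)
$J b = \left(-2\right) 0 = 0$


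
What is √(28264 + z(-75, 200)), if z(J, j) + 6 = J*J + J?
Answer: 4*√2113 ≈ 183.87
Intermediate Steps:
z(J, j) = -6 + J + J² (z(J, j) = -6 + (J*J + J) = -6 + (J² + J) = -6 + (J + J²) = -6 + J + J²)
√(28264 + z(-75, 200)) = √(28264 + (-6 - 75 + (-75)²)) = √(28264 + (-6 - 75 + 5625)) = √(28264 + 5544) = √33808 = 4*√2113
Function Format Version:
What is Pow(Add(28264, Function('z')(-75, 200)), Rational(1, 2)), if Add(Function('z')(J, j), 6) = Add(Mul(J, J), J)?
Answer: Mul(4, Pow(2113, Rational(1, 2))) ≈ 183.87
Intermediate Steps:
Function('z')(J, j) = Add(-6, J, Pow(J, 2)) (Function('z')(J, j) = Add(-6, Add(Mul(J, J), J)) = Add(-6, Add(Pow(J, 2), J)) = Add(-6, Add(J, Pow(J, 2))) = Add(-6, J, Pow(J, 2)))
Pow(Add(28264, Function('z')(-75, 200)), Rational(1, 2)) = Pow(Add(28264, Add(-6, -75, Pow(-75, 2))), Rational(1, 2)) = Pow(Add(28264, Add(-6, -75, 5625)), Rational(1, 2)) = Pow(Add(28264, 5544), Rational(1, 2)) = Pow(33808, Rational(1, 2)) = Mul(4, Pow(2113, Rational(1, 2)))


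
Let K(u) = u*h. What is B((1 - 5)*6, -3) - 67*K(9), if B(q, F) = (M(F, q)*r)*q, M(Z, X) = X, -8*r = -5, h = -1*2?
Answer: 1566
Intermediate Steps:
h = -2
r = 5/8 (r = -⅛*(-5) = 5/8 ≈ 0.62500)
K(u) = -2*u (K(u) = u*(-2) = -2*u)
B(q, F) = 5*q²/8 (B(q, F) = (q*(5/8))*q = (5*q/8)*q = 5*q²/8)
B((1 - 5)*6, -3) - 67*K(9) = 5*((1 - 5)*6)²/8 - (-134)*9 = 5*(-4*6)²/8 - 67*(-18) = (5/8)*(-24)² + 1206 = (5/8)*576 + 1206 = 360 + 1206 = 1566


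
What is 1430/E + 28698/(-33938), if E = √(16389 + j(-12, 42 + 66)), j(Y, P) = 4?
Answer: -14349/16969 + 110*√97/97 ≈ 10.323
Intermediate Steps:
E = 13*√97 (E = √(16389 + 4) = √16393 = 13*√97 ≈ 128.04)
1430/E + 28698/(-33938) = 1430/((13*√97)) + 28698/(-33938) = 1430*(√97/1261) + 28698*(-1/33938) = 110*√97/97 - 14349/16969 = -14349/16969 + 110*√97/97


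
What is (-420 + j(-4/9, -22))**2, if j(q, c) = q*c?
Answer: 13630864/81 ≈ 1.6828e+5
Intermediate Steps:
j(q, c) = c*q
(-420 + j(-4/9, -22))**2 = (-420 - (-88)/9)**2 = (-420 - 22*(-4/9))**2 = (-420 + 88/9)**2 = (-3692/9)**2 = 13630864/81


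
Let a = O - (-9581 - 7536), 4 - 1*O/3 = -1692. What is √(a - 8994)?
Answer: √13211 ≈ 114.94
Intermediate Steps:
O = 5088 (O = 12 - 3*(-1692) = 12 + 5076 = 5088)
a = 22205 (a = 5088 - (-9581 - 7536) = 5088 - 1*(-17117) = 5088 + 17117 = 22205)
√(a - 8994) = √(22205 - 8994) = √13211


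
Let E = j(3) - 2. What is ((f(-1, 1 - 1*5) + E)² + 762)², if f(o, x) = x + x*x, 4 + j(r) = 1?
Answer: 657721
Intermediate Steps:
j(r) = -3 (j(r) = -4 + 1 = -3)
f(o, x) = x + x²
E = -5 (E = -3 - 2 = -5)
((f(-1, 1 - 1*5) + E)² + 762)² = (((1 - 1*5)*(1 + (1 - 1*5)) - 5)² + 762)² = (((1 - 5)*(1 + (1 - 5)) - 5)² + 762)² = ((-4*(1 - 4) - 5)² + 762)² = ((-4*(-3) - 5)² + 762)² = ((12 - 5)² + 762)² = (7² + 762)² = (49 + 762)² = 811² = 657721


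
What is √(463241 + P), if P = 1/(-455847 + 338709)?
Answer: √6356273849216466/117138 ≈ 680.62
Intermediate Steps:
P = -1/117138 (P = 1/(-117138) = -1/117138 ≈ -8.5369e-6)
√(463241 + P) = √(463241 - 1/117138) = √(54263124257/117138) = √6356273849216466/117138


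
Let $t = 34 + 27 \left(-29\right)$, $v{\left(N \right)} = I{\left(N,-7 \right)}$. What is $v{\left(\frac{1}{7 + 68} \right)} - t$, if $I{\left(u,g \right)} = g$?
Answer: $742$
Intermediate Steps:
$v{\left(N \right)} = -7$
$t = -749$ ($t = 34 - 783 = -749$)
$v{\left(\frac{1}{7 + 68} \right)} - t = -7 - -749 = -7 + 749 = 742$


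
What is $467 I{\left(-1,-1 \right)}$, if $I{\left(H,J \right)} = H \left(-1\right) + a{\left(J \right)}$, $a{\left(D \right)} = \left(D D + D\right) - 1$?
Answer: $0$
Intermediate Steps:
$a{\left(D \right)} = -1 + D + D^{2}$ ($a{\left(D \right)} = \left(D^{2} + D\right) - 1 = \left(D + D^{2}\right) - 1 = -1 + D + D^{2}$)
$I{\left(H,J \right)} = -1 + J + J^{2} - H$ ($I{\left(H,J \right)} = H \left(-1\right) + \left(-1 + J + J^{2}\right) = - H + \left(-1 + J + J^{2}\right) = -1 + J + J^{2} - H$)
$467 I{\left(-1,-1 \right)} = 467 \left(-1 - 1 + \left(-1\right)^{2} - -1\right) = 467 \left(-1 - 1 + 1 + 1\right) = 467 \cdot 0 = 0$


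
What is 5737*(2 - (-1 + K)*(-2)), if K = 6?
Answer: 68844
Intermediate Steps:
5737*(2 - (-1 + K)*(-2)) = 5737*(2 - (-1 + 6)*(-2)) = 5737*(2 - 5*(-2)) = 5737*(2 - 1*(-10)) = 5737*(2 + 10) = 5737*12 = 68844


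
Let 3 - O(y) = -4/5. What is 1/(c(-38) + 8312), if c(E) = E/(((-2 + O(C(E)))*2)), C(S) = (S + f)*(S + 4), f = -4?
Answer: 9/74713 ≈ 0.00012046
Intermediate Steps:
C(S) = (-4 + S)*(4 + S) (C(S) = (S - 4)*(S + 4) = (-4 + S)*(4 + S))
O(y) = 19/5 (O(y) = 3 - (-4)/5 = 3 - 1*(-⅘) = 3 + ⅘ = 19/5)
c(E) = 5*E/18 (c(E) = E/(((-2 + 19/5)*2)) = E/(((9/5)*2)) = E/(18/5) = E*(5/18) = 5*E/18)
1/(c(-38) + 8312) = 1/((5/18)*(-38) + 8312) = 1/(-95/9 + 8312) = 1/(74713/9) = 9/74713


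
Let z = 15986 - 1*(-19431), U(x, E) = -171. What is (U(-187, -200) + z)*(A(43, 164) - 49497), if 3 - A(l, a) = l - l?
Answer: -1744465524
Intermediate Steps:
z = 35417 (z = 15986 + 19431 = 35417)
A(l, a) = 3 (A(l, a) = 3 - (l - l) = 3 - 1*0 = 3 + 0 = 3)
(U(-187, -200) + z)*(A(43, 164) - 49497) = (-171 + 35417)*(3 - 49497) = 35246*(-49494) = -1744465524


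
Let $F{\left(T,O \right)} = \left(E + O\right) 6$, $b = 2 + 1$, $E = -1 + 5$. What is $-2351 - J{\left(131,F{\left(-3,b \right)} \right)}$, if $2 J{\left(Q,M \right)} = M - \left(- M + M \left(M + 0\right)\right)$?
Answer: $-1511$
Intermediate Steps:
$E = 4$
$b = 3$
$F{\left(T,O \right)} = 24 + 6 O$ ($F{\left(T,O \right)} = \left(4 + O\right) 6 = 24 + 6 O$)
$J{\left(Q,M \right)} = M - \frac{M^{2}}{2}$ ($J{\left(Q,M \right)} = \frac{M - \left(- M + M \left(M + 0\right)\right)}{2} = \frac{M + \left(M - M M\right)}{2} = \frac{M - \left(M^{2} - M\right)}{2} = \frac{- M^{2} + 2 M}{2} = M - \frac{M^{2}}{2}$)
$-2351 - J{\left(131,F{\left(-3,b \right)} \right)} = -2351 - \frac{\left(24 + 6 \cdot 3\right) \left(2 - \left(24 + 6 \cdot 3\right)\right)}{2} = -2351 - \frac{\left(24 + 18\right) \left(2 - \left(24 + 18\right)\right)}{2} = -2351 - \frac{1}{2} \cdot 42 \left(2 - 42\right) = -2351 - \frac{1}{2} \cdot 42 \left(-40\right) = -2351 - -840 = -2351 + 840 = -1511$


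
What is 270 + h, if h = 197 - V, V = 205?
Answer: 262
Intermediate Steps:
h = -8 (h = 197 - 1*205 = 197 - 205 = -8)
270 + h = 270 - 8 = 262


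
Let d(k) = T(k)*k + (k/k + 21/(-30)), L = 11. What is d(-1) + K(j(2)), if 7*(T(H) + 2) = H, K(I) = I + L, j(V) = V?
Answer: 1081/70 ≈ 15.443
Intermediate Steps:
K(I) = 11 + I (K(I) = I + 11 = 11 + I)
T(H) = -2 + H/7
d(k) = 3/10 + k*(-2 + k/7) (d(k) = (-2 + k/7)*k + (k/k + 21/(-30)) = k*(-2 + k/7) + (1 + 21*(-1/30)) = k*(-2 + k/7) + (1 - 7/10) = k*(-2 + k/7) + 3/10 = 3/10 + k*(-2 + k/7))
d(-1) + K(j(2)) = (3/10 + (⅐)*(-1)*(-14 - 1)) + (11 + 2) = (3/10 + (⅐)*(-1)*(-15)) + 13 = (3/10 + 15/7) + 13 = 171/70 + 13 = 1081/70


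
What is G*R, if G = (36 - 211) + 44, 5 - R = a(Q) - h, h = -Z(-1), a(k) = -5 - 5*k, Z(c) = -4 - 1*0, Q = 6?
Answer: -5764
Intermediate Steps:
Z(c) = -4 (Z(c) = -4 + 0 = -4)
h = 4 (h = -1*(-4) = 4)
R = 44 (R = 5 - ((-5 - 5*6) - 1*4) = 5 - ((-5 - 30) - 4) = 5 - (-35 - 4) = 5 - 1*(-39) = 5 + 39 = 44)
G = -131 (G = -175 + 44 = -131)
G*R = -131*44 = -5764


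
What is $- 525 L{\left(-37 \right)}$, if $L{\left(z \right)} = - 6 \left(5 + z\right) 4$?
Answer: $-403200$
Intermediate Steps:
$L{\left(z \right)} = -120 - 24 z$ ($L{\left(z \right)} = - 6 \left(20 + 4 z\right) = -120 - 24 z$)
$- 525 L{\left(-37 \right)} = - 525 \left(-120 - -888\right) = - 525 \left(-120 + 888\right) = \left(-525\right) 768 = -403200$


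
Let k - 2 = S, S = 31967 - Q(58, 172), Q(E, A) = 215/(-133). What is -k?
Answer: -4252092/133 ≈ -31971.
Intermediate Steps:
Q(E, A) = -215/133 (Q(E, A) = 215*(-1/133) = -215/133)
S = 4251826/133 (S = 31967 - 1*(-215/133) = 31967 + 215/133 = 4251826/133 ≈ 31969.)
k = 4252092/133 (k = 2 + 4251826/133 = 4252092/133 ≈ 31971.)
-k = -1*4252092/133 = -4252092/133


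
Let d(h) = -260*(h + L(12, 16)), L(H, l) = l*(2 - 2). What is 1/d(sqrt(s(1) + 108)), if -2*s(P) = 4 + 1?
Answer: -sqrt(422)/54860 ≈ -0.00037446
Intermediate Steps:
s(P) = -5/2 (s(P) = -(4 + 1)/2 = -1/2*5 = -5/2)
L(H, l) = 0 (L(H, l) = l*0 = 0)
d(h) = -260*h (d(h) = -260*(h + 0) = -260*h)
1/d(sqrt(s(1) + 108)) = 1/(-260*sqrt(-5/2 + 108)) = 1/(-130*sqrt(422)) = -sqrt(422)/54860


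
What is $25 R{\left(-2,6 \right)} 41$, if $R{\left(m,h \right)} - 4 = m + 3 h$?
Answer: $20500$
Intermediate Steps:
$R{\left(m,h \right)} = 4 + m + 3 h$ ($R{\left(m,h \right)} = 4 + \left(m + 3 h\right) = 4 + m + 3 h$)
$25 R{\left(-2,6 \right)} 41 = 25 \left(4 - 2 + 3 \cdot 6\right) 41 = 25 \left(4 - 2 + 18\right) 41 = 25 \cdot 20 \cdot 41 = 500 \cdot 41 = 20500$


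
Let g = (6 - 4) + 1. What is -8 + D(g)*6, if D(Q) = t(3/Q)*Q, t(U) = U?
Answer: 10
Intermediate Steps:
g = 3 (g = 2 + 1 = 3)
D(Q) = 3 (D(Q) = (3/Q)*Q = 3)
-8 + D(g)*6 = -8 + 3*6 = -8 + 18 = 10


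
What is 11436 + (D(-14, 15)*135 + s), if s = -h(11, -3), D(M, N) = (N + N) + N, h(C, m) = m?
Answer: 17514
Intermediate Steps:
D(M, N) = 3*N (D(M, N) = 2*N + N = 3*N)
s = 3 (s = -1*(-3) = 3)
11436 + (D(-14, 15)*135 + s) = 11436 + ((3*15)*135 + 3) = 11436 + (45*135 + 3) = 11436 + (6075 + 3) = 11436 + 6078 = 17514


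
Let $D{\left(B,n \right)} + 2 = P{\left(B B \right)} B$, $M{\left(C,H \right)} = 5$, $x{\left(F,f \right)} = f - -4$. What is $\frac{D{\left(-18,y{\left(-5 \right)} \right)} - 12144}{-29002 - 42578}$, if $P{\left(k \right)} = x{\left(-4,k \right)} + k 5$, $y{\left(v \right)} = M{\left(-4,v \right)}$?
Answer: $\frac{4721}{7158} \approx 0.65954$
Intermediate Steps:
$x{\left(F,f \right)} = 4 + f$ ($x{\left(F,f \right)} = f + 4 = 4 + f$)
$y{\left(v \right)} = 5$
$P{\left(k \right)} = 4 + 6 k$ ($P{\left(k \right)} = \left(4 + k\right) + k 5 = \left(4 + k\right) + 5 k = 4 + 6 k$)
$D{\left(B,n \right)} = -2 + B \left(4 + 6 B^{2}\right)$ ($D{\left(B,n \right)} = -2 + \left(4 + 6 B B\right) B = -2 + \left(4 + 6 B^{2}\right) B = -2 + B \left(4 + 6 B^{2}\right)$)
$\frac{D{\left(-18,y{\left(-5 \right)} \right)} - 12144}{-29002 - 42578} = \frac{\left(-2 + 4 \left(-18\right) + 6 \left(-18\right)^{3}\right) - 12144}{-29002 - 42578} = \frac{\left(-2 - 72 + 6 \left(-5832\right)\right) - 12144}{-71580} = \left(\left(-2 - 72 - 34992\right) - 12144\right) \left(- \frac{1}{71580}\right) = \left(-35066 - 12144\right) \left(- \frac{1}{71580}\right) = \left(-47210\right) \left(- \frac{1}{71580}\right) = \frac{4721}{7158}$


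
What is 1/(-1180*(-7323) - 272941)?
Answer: 1/8368199 ≈ 1.1950e-7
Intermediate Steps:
1/(-1180*(-7323) - 272941) = 1/(8641140 - 272941) = 1/8368199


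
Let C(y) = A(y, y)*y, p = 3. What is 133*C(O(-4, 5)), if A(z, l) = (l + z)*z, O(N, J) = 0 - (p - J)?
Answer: 2128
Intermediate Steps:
O(N, J) = -3 + J (O(N, J) = 0 - (3 - J) = 0 + (-3 + J) = -3 + J)
A(z, l) = z*(l + z)
C(y) = 2*y³ (C(y) = (y*(y + y))*y = (y*(2*y))*y = (2*y²)*y = 2*y³)
133*C(O(-4, 5)) = 133*(2*(-3 + 5)³) = 133*(2*2³) = 133*(2*8) = 133*16 = 2128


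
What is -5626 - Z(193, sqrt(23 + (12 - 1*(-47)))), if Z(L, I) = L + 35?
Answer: -5854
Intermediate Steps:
Z(L, I) = 35 + L
-5626 - Z(193, sqrt(23 + (12 - 1*(-47)))) = -5626 - (35 + 193) = -5626 - 1*228 = -5626 - 228 = -5854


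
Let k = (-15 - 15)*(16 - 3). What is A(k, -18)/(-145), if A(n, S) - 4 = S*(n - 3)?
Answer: -7078/145 ≈ -48.814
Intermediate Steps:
k = -390 (k = -30*13 = -390)
A(n, S) = 4 + S*(-3 + n) (A(n, S) = 4 + S*(n - 3) = 4 + S*(-3 + n))
A(k, -18)/(-145) = (4 - 3*(-18) - 18*(-390))/(-145) = (4 + 54 + 7020)*(-1/145) = 7078*(-1/145) = -7078/145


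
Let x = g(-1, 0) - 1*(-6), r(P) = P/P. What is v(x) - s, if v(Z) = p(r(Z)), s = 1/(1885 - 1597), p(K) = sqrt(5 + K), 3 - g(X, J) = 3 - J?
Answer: -1/288 + sqrt(6) ≈ 2.4460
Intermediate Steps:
r(P) = 1
g(X, J) = J (g(X, J) = 3 - (3 - J) = 3 + (-3 + J) = J)
s = 1/288 ≈ 0.0034722
x = 6 (x = 0 - 1*(-6) = 0 + 6 = 6)
v(Z) = sqrt(6) (v(Z) = sqrt(5 + 1) = sqrt(6))
v(x) - s = sqrt(6) - 1*1/288 = sqrt(6) - 1/288 = -1/288 + sqrt(6)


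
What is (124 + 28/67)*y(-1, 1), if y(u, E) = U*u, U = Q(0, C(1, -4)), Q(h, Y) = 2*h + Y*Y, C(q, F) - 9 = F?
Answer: -208400/67 ≈ -3110.4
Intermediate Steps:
C(q, F) = 9 + F
Q(h, Y) = Y² + 2*h (Q(h, Y) = 2*h + Y² = Y² + 2*h)
U = 25 (U = (9 - 4)² + 2*0 = 5² + 0 = 25 + 0 = 25)
y(u, E) = 25*u
(124 + 28/67)*y(-1, 1) = (124 + 28/67)*(25*(-1)) = (124 + 28*(1/67))*(-25) = (124 + 28/67)*(-25) = (8336/67)*(-25) = -208400/67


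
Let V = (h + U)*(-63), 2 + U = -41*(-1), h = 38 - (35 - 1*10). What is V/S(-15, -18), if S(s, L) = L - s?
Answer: 1092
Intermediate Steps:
h = 13 (h = 38 - (35 - 10) = 38 - 1*25 = 38 - 25 = 13)
U = 39 (U = -2 - 41*(-1) = -2 + 41 = 39)
V = -3276 (V = (13 + 39)*(-63) = 52*(-63) = -3276)
V/S(-15, -18) = -3276/(-18 - 1*(-15)) = -3276/(-18 + 15) = -3276/(-3) = -3276*(-1/3) = 1092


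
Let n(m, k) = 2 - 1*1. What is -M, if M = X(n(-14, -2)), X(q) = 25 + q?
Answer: -26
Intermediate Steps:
n(m, k) = 1 (n(m, k) = 2 - 1 = 1)
M = 26 (M = 25 + 1 = 26)
-M = -1*26 = -26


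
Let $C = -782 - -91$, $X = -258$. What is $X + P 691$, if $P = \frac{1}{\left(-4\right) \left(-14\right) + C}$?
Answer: $- \frac{164521}{635} \approx -259.09$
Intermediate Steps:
$C = -691$ ($C = -782 + 91 = -691$)
$P = - \frac{1}{635}$ ($P = \frac{1}{\left(-4\right) \left(-14\right) - 691} = \frac{1}{56 - 691} = \frac{1}{-635} = - \frac{1}{635} \approx -0.0015748$)
$X + P 691 = -258 - \frac{691}{635} = - \frac{164521}{635}$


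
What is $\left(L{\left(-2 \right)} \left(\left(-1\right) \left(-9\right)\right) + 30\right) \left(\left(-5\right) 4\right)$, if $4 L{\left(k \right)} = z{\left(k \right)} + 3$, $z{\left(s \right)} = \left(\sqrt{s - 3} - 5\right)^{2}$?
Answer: $-1635 + 450 i \sqrt{5} \approx -1635.0 + 1006.2 i$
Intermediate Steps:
$z{\left(s \right)} = \left(-5 + \sqrt{-3 + s}\right)^{2}$ ($z{\left(s \right)} = \left(\sqrt{-3 + s} - 5\right)^{2} = \left(-5 + \sqrt{-3 + s}\right)^{2}$)
$L{\left(k \right)} = \frac{3}{4} + \frac{\left(-5 + \sqrt{-3 + k}\right)^{2}}{4}$ ($L{\left(k \right)} = \frac{\left(-5 + \sqrt{-3 + k}\right)^{2} + 3}{4} = \frac{3 + \left(-5 + \sqrt{-3 + k}\right)^{2}}{4} = \frac{3}{4} + \frac{\left(-5 + \sqrt{-3 + k}\right)^{2}}{4}$)
$\left(L{\left(-2 \right)} \left(\left(-1\right) \left(-9\right)\right) + 30\right) \left(\left(-5\right) 4\right) = \left(\left(\frac{3}{4} + \frac{\left(-5 + \sqrt{-3 - 2}\right)^{2}}{4}\right) \left(\left(-1\right) \left(-9\right)\right) + 30\right) \left(\left(-5\right) 4\right) = \left(\left(\frac{3}{4} + \frac{\left(-5 + \sqrt{-5}\right)^{2}}{4}\right) 9 + 30\right) \left(-20\right) = \left(\left(\frac{3}{4} + \frac{\left(-5 + i \sqrt{5}\right)^{2}}{4}\right) 9 + 30\right) \left(-20\right) = \left(\left(\frac{27}{4} + \frac{9 \left(-5 + i \sqrt{5}\right)^{2}}{4}\right) + 30\right) \left(-20\right) = \left(\frac{147}{4} + \frac{9 \left(-5 + i \sqrt{5}\right)^{2}}{4}\right) \left(-20\right) = -735 - 45 \left(-5 + i \sqrt{5}\right)^{2}$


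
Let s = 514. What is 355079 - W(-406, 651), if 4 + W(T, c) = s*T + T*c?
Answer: 828073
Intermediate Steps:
W(T, c) = -4 + 514*T + T*c (W(T, c) = -4 + (514*T + T*c) = -4 + 514*T + T*c)
355079 - W(-406, 651) = 355079 - (-4 + 514*(-406) - 406*651) = 355079 - (-4 - 208684 - 264306) = 355079 - 1*(-472994) = 355079 + 472994 = 828073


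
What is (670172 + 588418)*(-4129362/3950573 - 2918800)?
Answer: -14512721497611635580/3950573 ≈ -3.6736e+12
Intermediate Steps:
(670172 + 588418)*(-4129362/3950573 - 2918800) = 1258590*(-4129362*1/3950573 - 2918800) = 1258590*(-4129362/3950573 - 2918800) = 1258590*(-11530936601762/3950573) = -14512721497611635580/3950573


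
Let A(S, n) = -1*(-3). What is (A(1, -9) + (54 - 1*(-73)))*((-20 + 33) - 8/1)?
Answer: 650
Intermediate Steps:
A(S, n) = 3
(A(1, -9) + (54 - 1*(-73)))*((-20 + 33) - 8/1) = (3 + (54 - 1*(-73)))*((-20 + 33) - 8/1) = (3 + (54 + 73))*(13 - 8*1) = (3 + 127)*(13 - 8) = 130*5 = 650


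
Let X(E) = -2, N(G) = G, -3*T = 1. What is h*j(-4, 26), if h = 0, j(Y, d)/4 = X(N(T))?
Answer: 0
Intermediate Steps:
T = -⅓ (T = -⅓*1 = -⅓ ≈ -0.33333)
j(Y, d) = -8 (j(Y, d) = 4*(-2) = -8)
h*j(-4, 26) = 0*(-8) = 0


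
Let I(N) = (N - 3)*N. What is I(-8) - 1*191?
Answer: -103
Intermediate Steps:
I(N) = N*(-3 + N) (I(N) = (-3 + N)*N = N*(-3 + N))
I(-8) - 1*191 = -8*(-3 - 8) - 1*191 = -8*(-11) - 191 = 88 - 191 = -103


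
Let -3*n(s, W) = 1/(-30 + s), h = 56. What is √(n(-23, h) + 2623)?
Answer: √66312222/159 ≈ 51.215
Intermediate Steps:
n(s, W) = -1/(3*(-30 + s))
√(n(-23, h) + 2623) = √(-1/(-90 + 3*(-23)) + 2623) = √(-1/(-90 - 69) + 2623) = √(-1/(-159) + 2623) = √(-1*(-1/159) + 2623) = √(1/159 + 2623) = √(417058/159) = √66312222/159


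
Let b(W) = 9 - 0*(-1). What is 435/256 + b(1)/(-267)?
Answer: 37947/22784 ≈ 1.6655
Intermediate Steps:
b(W) = 9 (b(W) = 9 - 1*0 = 9 + 0 = 9)
435/256 + b(1)/(-267) = 435/256 + 9/(-267) = 435*(1/256) + 9*(-1/267) = 435/256 - 3/89 = 37947/22784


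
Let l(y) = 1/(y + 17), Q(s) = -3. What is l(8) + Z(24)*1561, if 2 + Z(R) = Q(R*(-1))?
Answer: -195124/25 ≈ -7805.0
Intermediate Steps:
Z(R) = -5 (Z(R) = -2 - 3 = -5)
l(y) = 1/(17 + y)
l(8) + Z(24)*1561 = 1/(17 + 8) - 5*1561 = 1/25 - 7805 = -195124/25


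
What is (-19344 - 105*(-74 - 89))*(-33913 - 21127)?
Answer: 122684160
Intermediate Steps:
(-19344 - 105*(-74 - 89))*(-33913 - 21127) = (-19344 - 105*(-163))*(-55040) = (-19344 + 17115)*(-55040) = -2229*(-55040) = 122684160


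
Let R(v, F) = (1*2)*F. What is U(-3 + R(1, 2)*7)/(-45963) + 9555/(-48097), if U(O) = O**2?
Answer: -67033870/315811773 ≈ -0.21226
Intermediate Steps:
R(v, F) = 2*F
U(-3 + R(1, 2)*7)/(-45963) + 9555/(-48097) = (-3 + (2*2)*7)**2/(-45963) + 9555/(-48097) = (-3 + 4*7)**2*(-1/45963) + 9555*(-1/48097) = (-3 + 28)**2*(-1/45963) - 1365/6871 = 25**2*(-1/45963) - 1365/6871 = 625*(-1/45963) - 1365/6871 = -625/45963 - 1365/6871 = -67033870/315811773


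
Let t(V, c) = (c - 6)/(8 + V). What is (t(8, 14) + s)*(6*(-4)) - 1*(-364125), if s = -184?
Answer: 368529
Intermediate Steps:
t(V, c) = (-6 + c)/(8 + V)
(t(8, 14) + s)*(6*(-4)) - 1*(-364125) = ((-6 + 14)/(8 + 8) - 184)*(6*(-4)) - 1*(-364125) = (8/16 - 184)*(-24) + 364125 = ((1/16)*8 - 184)*(-24) + 364125 = (½ - 184)*(-24) + 364125 = -367/2*(-24) + 364125 = 4404 + 364125 = 368529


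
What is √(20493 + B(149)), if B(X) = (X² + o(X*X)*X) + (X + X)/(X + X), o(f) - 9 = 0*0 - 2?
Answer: √43738 ≈ 209.14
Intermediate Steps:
o(f) = 7 (o(f) = 9 + (0*0 - 2) = 9 + (0 - 2) = 9 - 2 = 7)
B(X) = 1 + X² + 7*X (B(X) = (X² + 7*X) + (X + X)/(X + X) = (X² + 7*X) + (2*X)/((2*X)) = (X² + 7*X) + (2*X)*(1/(2*X)) = (X² + 7*X) + 1 = 1 + X² + 7*X)
√(20493 + B(149)) = √(20493 + (1 + 149² + 7*149)) = √(20493 + (1 + 22201 + 1043)) = √(20493 + 23245) = √43738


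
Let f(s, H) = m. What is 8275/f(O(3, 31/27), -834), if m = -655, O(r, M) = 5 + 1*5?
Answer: -1655/131 ≈ -12.634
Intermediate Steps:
O(r, M) = 10 (O(r, M) = 5 + 5 = 10)
f(s, H) = -655
8275/f(O(3, 31/27), -834) = 8275/(-655) = 8275*(-1/655) = -1655/131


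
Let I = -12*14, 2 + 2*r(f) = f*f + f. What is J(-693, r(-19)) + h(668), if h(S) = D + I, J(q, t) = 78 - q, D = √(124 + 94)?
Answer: 603 + √218 ≈ 617.76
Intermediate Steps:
r(f) = -1 + f/2 + f²/2 (r(f) = -1 + (f*f + f)/2 = -1 + (f² + f)/2 = -1 + (f + f²)/2 = -1 + (f/2 + f²/2) = -1 + f/2 + f²/2)
D = √218 ≈ 14.765
I = -168
h(S) = -168 + √218 (h(S) = √218 - 168 = -168 + √218)
J(-693, r(-19)) + h(668) = (78 - 1*(-693)) + (-168 + √218) = (78 + 693) + (-168 + √218) = 771 + (-168 + √218) = 603 + √218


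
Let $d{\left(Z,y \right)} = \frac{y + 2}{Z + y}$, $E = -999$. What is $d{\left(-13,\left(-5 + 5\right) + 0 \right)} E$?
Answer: $\frac{1998}{13} \approx 153.69$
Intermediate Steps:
$d{\left(Z,y \right)} = \frac{2 + y}{Z + y}$
$d{\left(-13,\left(-5 + 5\right) + 0 \right)} E = \frac{2 + \left(\left(-5 + 5\right) + 0\right)}{-13 + \left(\left(-5 + 5\right) + 0\right)} \left(-999\right) = \frac{2 + \left(0 + 0\right)}{-13 + \left(0 + 0\right)} \left(-999\right) = \frac{2 + 0}{-13 + 0} \left(-999\right) = \frac{1}{-13} \cdot 2 \left(-999\right) = \left(- \frac{1}{13}\right) 2 \left(-999\right) = \left(- \frac{2}{13}\right) \left(-999\right) = \frac{1998}{13}$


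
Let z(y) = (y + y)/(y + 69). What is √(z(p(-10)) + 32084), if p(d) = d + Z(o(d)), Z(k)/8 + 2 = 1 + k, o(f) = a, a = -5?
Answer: 2*√970222/11 ≈ 179.09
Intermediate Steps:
o(f) = -5
Z(k) = -8 + 8*k (Z(k) = -16 + 8*(1 + k) = -16 + (8 + 8*k) = -8 + 8*k)
p(d) = -48 + d (p(d) = d + (-8 + 8*(-5)) = d + (-8 - 40) = d - 48 = -48 + d)
z(y) = 2*y/(69 + y) (z(y) = (2*y)/(69 + y) = 2*y/(69 + y))
√(z(p(-10)) + 32084) = √(2*(-48 - 10)/(69 + (-48 - 10)) + 32084) = √(2*(-58)/(69 - 58) + 32084) = √(2*(-58)/11 + 32084) = √(2*(-58)*(1/11) + 32084) = √(-116/11 + 32084) = √(352808/11) = 2*√970222/11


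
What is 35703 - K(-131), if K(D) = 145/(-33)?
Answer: 1178344/33 ≈ 35707.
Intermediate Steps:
K(D) = -145/33 (K(D) = 145*(-1/33) = -145/33)
35703 - K(-131) = 35703 - 1*(-145/33) = 35703 + 145/33 = 1178344/33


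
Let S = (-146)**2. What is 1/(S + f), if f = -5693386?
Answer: -1/5672070 ≈ -1.7630e-7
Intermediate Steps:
S = 21316
1/(S + f) = 1/(21316 - 5693386) = 1/(-5672070) = -1/5672070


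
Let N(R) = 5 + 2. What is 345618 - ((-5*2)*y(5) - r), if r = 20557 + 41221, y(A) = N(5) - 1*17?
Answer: 407296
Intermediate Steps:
N(R) = 7
y(A) = -10 (y(A) = 7 - 1*17 = 7 - 17 = -10)
r = 61778
345618 - ((-5*2)*y(5) - r) = 345618 - (-5*2*(-10) - 1*61778) = 345618 - (-10*(-10) - 61778) = 345618 - (100 - 61778) = 345618 - 1*(-61678) = 345618 + 61678 = 407296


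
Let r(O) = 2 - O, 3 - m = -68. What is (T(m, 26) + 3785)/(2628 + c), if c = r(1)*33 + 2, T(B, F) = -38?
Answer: 3747/2663 ≈ 1.4071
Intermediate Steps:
m = 71 (m = 3 - 1*(-68) = 3 + 68 = 71)
c = 35 (c = (2 - 1*1)*33 + 2 = (2 - 1)*33 + 2 = 1*33 + 2 = 33 + 2 = 35)
(T(m, 26) + 3785)/(2628 + c) = (-38 + 3785)/(2628 + 35) = 3747/2663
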